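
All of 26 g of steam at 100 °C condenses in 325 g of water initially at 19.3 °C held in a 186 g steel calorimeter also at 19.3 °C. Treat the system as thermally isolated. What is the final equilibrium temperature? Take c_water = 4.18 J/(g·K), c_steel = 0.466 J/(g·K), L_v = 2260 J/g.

Net heat exchanged in the isolated system is zero:
steam→water at 100 °C releases m L_v = 26·2260 = 58760
  condensed water 100 °C→T: 108.68(T − 100)
  water warms: 325·4.18·(T − 19.3) = 1358.5(T − 19.3)
  cup: 86.68(T − 19.3)
1553.9 T = 58760 + 10868 + 27892 = 97520
T ≈ 62.76 °C (< 100 °C, so full condensation is consistent).

T_f ≈ 62.8 °C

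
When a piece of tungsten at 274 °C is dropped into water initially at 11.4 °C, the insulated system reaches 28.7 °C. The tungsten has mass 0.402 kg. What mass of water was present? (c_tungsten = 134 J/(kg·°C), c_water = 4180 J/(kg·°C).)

|Q_tungsten| = |Q_water|:
0.402×134×(274 − 28.7) = m×4180×(28.7 − 11.4)
72314 m = 13214  ⇒  m ≈ 0.1827 kg

m ≈ 0.183 kg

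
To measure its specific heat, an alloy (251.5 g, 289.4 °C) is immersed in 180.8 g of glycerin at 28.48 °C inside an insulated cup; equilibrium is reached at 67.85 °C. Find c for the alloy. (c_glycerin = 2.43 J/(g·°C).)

m_s c (T_s − T_f) = m_glycerin c_glycerin (T_f − T_0):
251.5×c×(289.4 − 67.85) = 180.8×2.43×(67.85 − 28.48)
55720 c = 17297  ⇒  c ≈ 0.3104 J/(g·°C)

c ≈ 0.31 J/(g·°C)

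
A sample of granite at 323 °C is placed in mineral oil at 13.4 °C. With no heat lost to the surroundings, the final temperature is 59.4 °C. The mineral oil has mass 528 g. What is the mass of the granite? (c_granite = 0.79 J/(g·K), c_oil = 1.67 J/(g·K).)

m ≈ 195 g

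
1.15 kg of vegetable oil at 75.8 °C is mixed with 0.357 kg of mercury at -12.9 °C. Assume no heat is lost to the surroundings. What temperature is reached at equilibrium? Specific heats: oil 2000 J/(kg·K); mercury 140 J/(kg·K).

T_f ≈ 73.9 °C

Let T be the final temperature. ΣQ_i = 0:
1.15*2000*(T − 75.8) + 0.357*140*(T − (-12.9)) = 0
(2300 + 49.98) T = 2300*75.8 + 49.98*(-12.9)
T ≈ 73.91 °C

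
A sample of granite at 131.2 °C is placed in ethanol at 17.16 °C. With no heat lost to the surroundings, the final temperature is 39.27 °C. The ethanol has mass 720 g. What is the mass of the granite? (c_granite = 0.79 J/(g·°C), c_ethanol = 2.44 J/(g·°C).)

m ≈ 535 g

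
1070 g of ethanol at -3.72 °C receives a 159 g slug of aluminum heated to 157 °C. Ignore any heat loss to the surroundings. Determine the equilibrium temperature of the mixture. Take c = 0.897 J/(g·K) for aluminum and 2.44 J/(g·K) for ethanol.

T_f ≈ 4.6 °C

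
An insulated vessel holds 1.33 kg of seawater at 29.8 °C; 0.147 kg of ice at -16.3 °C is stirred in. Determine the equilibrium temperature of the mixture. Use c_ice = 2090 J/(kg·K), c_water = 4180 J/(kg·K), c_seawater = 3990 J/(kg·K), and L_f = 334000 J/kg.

Energy conservation, ΣQ = 0:
ice -16.3→0 °C: 0.147·2090·16.3 = 5007.8
  melt ice: 0.147·334000 = 49098
  warm the meltwater: 614.46 T
  seawater: 5306.7(T − 29.8)
5921.2 T = 158140 − 54106 = 104034
T ≈ 17.57 °C (positive, so assuming full melt was valid).

T_f ≈ 17.6 °C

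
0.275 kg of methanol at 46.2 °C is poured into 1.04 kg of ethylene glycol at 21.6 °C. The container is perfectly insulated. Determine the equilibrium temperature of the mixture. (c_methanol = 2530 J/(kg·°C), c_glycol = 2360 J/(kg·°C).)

Set heat shed by the hot body equal to heat absorbed by the cold body:
0.275·2530·(46.2 − T) = 1.04·2360·(T − 21.6)
695.75(46.2 − T) = 2454.4(T − 21.6)
3150.2 T = 85159  ⇒  T ≈ 27.03 °C

T_f ≈ 27.0 °C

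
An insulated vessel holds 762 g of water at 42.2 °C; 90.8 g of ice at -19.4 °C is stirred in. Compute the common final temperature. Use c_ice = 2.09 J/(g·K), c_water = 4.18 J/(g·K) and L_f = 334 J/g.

T_f ≈ 28.2 °C

Conservation of energy gives ΣQ = 0:
warm ice to 0 °C: 90.8×2.09×(0 − (-19.4)) = 3681.6
  fusion: m_ice L_f = 90.8×334 = 30327
  meltwater 0→T: 90.8×4.18×T = 379.54 T
  water cools: 762×4.18×(T − 42.2) = 3185.2(T − 42.2)
3564.7 T = 134414 − 34009 = 100405
T ≈ 28.17 °C — above 0 °C, consistent with complete melting.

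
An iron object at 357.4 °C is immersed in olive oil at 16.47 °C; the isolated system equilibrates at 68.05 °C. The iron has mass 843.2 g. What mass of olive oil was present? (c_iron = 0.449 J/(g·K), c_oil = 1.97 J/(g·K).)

Heat gained plus heat lost sum to zero:
843.2×0.449×(68.05 − 357.4) + m×1.97×(68.05 − 16.47) = 0
101.61 m = 109547
m = 109547/101.61 ≈ 1078 g

m ≈ 1080 g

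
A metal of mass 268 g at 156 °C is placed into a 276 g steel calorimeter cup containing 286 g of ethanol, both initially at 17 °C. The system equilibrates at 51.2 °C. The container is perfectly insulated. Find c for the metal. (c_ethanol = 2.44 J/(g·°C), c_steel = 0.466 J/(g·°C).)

c ≈ 1.01 J/(g·°C)

Conservation of energy gives ΣQ = 0:
268·c·(51.2 − 156) + 286·2.44·(51.2 − 17) + 276·0.466·(51.2 − 17) = 0
-28086 c = -28265
c = -28265/-28086 ≈ 1.006 J/(g·°C)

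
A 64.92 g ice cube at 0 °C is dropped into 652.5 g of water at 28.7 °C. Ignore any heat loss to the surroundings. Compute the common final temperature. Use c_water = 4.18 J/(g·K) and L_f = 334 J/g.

T_f ≈ 18.9 °C

Setting the total heat transfer to zero:
latent heat to melt: 64.92·334 = 21683; meltwater 0→T: 64.92·4.18·T = 271.37 T; water cools: 652.5·4.18·(T − 28.7) = 2727.4(T − 28.7)
2998.8 T = 78278 − 21683 = 56595
T ≈ 18.87 °C. Since T > 0 °C, the all-ice-melts assumption holds.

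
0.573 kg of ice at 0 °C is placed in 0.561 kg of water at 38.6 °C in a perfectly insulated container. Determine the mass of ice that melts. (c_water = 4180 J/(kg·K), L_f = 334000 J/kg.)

Heat available from the water dropping to 0 °C: 0.561×4180×38.6 = 90516 J.
Melting all 0.573 kg of ice would need 0.573×334000 = 191382 J.
Since 90516 < 191382 J, not all the ice melts; equilibrium is at 0 °C.
m_melted×334000 = 90516  ⇒  m_melted ≈ 0.271 kg.

m_melted ≈ 0.271 kg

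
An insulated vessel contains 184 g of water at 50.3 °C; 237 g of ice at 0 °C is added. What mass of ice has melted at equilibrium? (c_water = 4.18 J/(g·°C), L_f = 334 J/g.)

m_melted ≈ 116 g

Heat available from the water dropping to 0 °C: 184·4.18·50.3 = 38687 J.
Melting all 237 g of ice would need 237·334 = 79158 J.
38687 J < 79158 J, so only part of the ice melts and the system sits at 0 °C.
m_melt = 38687 / L_f = 115.8 g.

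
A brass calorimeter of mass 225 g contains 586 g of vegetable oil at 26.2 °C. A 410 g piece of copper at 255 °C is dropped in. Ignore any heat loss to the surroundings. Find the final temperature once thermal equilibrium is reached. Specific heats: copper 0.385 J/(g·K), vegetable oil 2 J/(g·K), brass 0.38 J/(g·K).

T_f ≈ 51.7 °C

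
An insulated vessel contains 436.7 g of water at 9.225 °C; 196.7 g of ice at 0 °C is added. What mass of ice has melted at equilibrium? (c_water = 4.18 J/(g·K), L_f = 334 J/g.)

m_melted ≈ 50.4 g

Heat available from the water dropping to 0 °C: 436.7×4.18×9.225 = 16839 J.
Melting all 196.7 g of ice would need 196.7×334 = 65698 J.
16839 J < 65698 J, so only part of the ice melts and the system sits at 0 °C.
m_melted×334 = 16839  ⇒  m_melted ≈ 50.42 g.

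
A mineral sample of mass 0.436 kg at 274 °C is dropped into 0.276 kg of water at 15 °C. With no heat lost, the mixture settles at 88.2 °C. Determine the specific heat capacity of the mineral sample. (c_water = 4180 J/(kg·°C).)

c ≈ 1040 J/(kg·°C)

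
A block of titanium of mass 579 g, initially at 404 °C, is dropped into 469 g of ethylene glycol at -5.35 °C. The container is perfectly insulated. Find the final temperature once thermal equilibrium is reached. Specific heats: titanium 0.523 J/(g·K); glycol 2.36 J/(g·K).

T_f ≈ 82.6 °C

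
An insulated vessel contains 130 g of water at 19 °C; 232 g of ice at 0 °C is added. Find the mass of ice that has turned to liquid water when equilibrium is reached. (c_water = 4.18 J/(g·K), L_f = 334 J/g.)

m_melted ≈ 30.9 g

Cooling the water to 0 °C releases 130·4.18·19 = 10325 J.
To melt every bit of ice: 232·334 = 77488 J.
10325 J < 77488 J, so only part of the ice melts and the system sits at 0 °C.
m_melt = 10325 / L_f = 30.91 g.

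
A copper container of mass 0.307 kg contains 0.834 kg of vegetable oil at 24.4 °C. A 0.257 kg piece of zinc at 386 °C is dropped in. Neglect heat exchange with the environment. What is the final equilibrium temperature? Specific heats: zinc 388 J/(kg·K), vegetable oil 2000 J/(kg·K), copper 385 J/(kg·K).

T_f ≈ 43.5 °C

Taking heat into each body as positive, Σ m c ΔT = 0:
0.257*388*(T − 386) + 0.834*2000*(T − 24.4) + 0.307*385*(T − 24.4) = 0
(99.72 + 1668 + 118.19) T = 99.72*386 + 1668*24.4 + 118.19*24.4
T = 82074/1885.9 ≈ 43.52 °C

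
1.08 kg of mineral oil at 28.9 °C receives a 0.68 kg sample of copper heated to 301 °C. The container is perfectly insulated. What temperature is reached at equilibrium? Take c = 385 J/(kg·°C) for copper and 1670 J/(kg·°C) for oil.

Setting the total heat transfer to zero:
0.68*385*(T − 301) + 1.08*1670*(T − 28.9) = 0
261.8(T − 301) + 1803.6(T − 28.9) = 0
2065.4 T = 130926
T = 130926/2065.4 ≈ 63.39 °C

T_f ≈ 63.4 °C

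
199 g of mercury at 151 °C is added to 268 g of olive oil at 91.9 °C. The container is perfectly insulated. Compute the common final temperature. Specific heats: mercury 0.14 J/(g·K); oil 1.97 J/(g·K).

T_f ≈ 94.9 °C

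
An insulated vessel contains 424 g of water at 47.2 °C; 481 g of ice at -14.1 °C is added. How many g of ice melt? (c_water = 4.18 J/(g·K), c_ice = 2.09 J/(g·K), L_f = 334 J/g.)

Cooling the water to 0 °C releases 424×4.18×47.2 = 83654 J.
Of that, 481×2.09×14.1 = 14175 J goes to bring the ice to 0 °C, leaving 69479 J.
To melt every bit of ice: 481×334 = 160654 J.
Since 69479 < 160654 J, not all the ice melts; equilibrium is at 0 °C.
Mass melted = 69479/334 ≈ 208 g.

m_melted ≈ 208 g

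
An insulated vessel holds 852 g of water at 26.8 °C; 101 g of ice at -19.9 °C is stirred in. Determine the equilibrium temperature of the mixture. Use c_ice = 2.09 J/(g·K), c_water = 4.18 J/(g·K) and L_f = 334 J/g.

T_f ≈ 14.4 °C

Setting the total heat transfer to zero:
warm ice to 0 °C: 101·2.09·(0 − (-19.9)) = 4200.7
  latent heat to melt: 101·334 = 33734
  warm the meltwater: 422.18 T
  water: 3561.4(T − 26.8)
3983.5 T = 95444 − 37935 = 57510
T ≈ 14.44 °C (positive, so assuming full melt was valid).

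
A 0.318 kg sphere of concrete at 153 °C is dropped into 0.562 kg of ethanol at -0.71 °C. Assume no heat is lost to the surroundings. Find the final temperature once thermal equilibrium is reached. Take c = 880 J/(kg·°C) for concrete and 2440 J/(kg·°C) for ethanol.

|Q_concrete| = |Q_ethanol|:
0.318·880·(153 − T) = 0.562·2440·(T − (-0.71))
279.84(153 − T) = 1371.3(T − (-0.71))
1651.1 T = 41842  ⇒  T ≈ 25.34 °C

T_f ≈ 25.3 °C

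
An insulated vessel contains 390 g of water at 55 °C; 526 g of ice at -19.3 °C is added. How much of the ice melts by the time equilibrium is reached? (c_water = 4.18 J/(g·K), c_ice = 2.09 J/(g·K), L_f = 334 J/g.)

Water can give up m c ΔT = 390·4.18·55 = 89661 J before reaching 0 °C.
Of that, 526·2.09·19.3 = 21217 J goes to bring the ice to 0 °C, leaving 68444 J.
To melt every bit of ice: 526·334 = 175684 J.
Since 68444 < 175684 J, not all the ice melts; equilibrium is at 0 °C.
m_melted·334 = 68444  ⇒  m_melted ≈ 204.9 g.

m_melted ≈ 205 g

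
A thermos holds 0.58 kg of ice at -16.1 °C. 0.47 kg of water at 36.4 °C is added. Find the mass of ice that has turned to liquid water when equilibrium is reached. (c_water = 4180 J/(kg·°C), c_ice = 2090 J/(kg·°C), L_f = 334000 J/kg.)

m_melted ≈ 0.156 kg

Water can give up m c ΔT = 0.47·4180·36.4 = 71511 J before reaching 0 °C.
Warming the ice to 0 °C takes 0.58·2090·16.1 = 19516 J, leaving 51995 J for melting.
Melting all 0.58 kg of ice would need 0.58·334000 = 193720 J.
Since 51995 < 193720 J, not all the ice melts; equilibrium is at 0 °C.
m_melt = 51995 / L_f = 0.1557 kg.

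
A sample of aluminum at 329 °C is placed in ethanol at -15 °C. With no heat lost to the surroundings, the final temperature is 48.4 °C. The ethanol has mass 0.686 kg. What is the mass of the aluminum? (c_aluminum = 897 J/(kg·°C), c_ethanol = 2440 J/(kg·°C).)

m ≈ 0.422 kg

Let T be the final temperature. ΣQ_i = 0:
m×897×(48.4 − 329) + 0.686×2440×(48.4 − (-15)) = 0
-251698 m = -106121
m = -106121/-251698 ≈ 0.4216 kg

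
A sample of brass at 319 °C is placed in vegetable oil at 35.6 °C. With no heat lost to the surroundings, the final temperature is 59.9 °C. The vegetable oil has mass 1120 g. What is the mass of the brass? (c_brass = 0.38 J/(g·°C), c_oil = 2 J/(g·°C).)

|Q_brass| = |Q_oil|:
m·0.38·(319 − 59.9) = 1120·2·(59.9 − 35.6)
98.46 m = 54432  ⇒  m ≈ 552.8 g

m ≈ 553 g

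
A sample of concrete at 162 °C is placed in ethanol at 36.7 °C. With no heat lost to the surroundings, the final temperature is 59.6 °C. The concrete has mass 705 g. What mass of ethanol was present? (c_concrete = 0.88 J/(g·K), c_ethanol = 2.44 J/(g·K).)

m ≈ 1140 g

Conservation of energy gives ΣQ = 0:
705·0.88·(59.6 − 162) + m·2.44·(59.6 − 36.7) = 0
55.88 m = 63529
m = 63529/55.88 ≈ 1137 g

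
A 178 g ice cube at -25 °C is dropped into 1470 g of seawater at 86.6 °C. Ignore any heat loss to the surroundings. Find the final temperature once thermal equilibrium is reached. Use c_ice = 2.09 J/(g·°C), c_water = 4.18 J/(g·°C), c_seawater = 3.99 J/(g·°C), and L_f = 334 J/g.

Energy balance with sensible and latent terms:
ice -25→0 °C: 178×2.09×25 = 9300.5; melt ice: 178×334 = 59452; warm the meltwater: 744.04 T; seawater: 5865.3(T − 86.6)
6609.3 T = 507935 − 68752 = 439182
T ≈ 66.45 °C. Since T > 0 °C, the all-ice-melts assumption holds.

T_f ≈ 66.4 °C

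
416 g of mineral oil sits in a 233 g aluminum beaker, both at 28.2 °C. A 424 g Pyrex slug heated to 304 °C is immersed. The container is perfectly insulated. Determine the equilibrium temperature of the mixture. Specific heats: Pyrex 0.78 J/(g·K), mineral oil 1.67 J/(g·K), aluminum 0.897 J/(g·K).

Conservation of energy gives ΣQ = 0:
424·0.78·(T − 304) + 416·1.67·(T − 28.2) + 233·0.897·(T − 28.2) = 0
330.72(T − 304) + 694.72(T − 28.2) + 209(T − 28.2) = 0
1234.4 T = 126024
T = 126024 / 1234.4 = 102 °C

T_f ≈ 102.1 °C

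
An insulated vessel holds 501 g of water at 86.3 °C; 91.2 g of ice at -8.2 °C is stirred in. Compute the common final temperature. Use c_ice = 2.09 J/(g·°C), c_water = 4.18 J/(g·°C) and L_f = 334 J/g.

Taking heat into each body as positive, Σ m c ΔT = 0:
warm ice to 0 °C: 91.2·2.09·(0 − (-8.2)) = 1563; fusion: m_ice L_f = 91.2·334 = 30461; meltwater 0→T: 91.2·4.18·T = 381.22 T; water cools: 501·4.18·(T − 86.3) = 2094.2(T − 86.3)
2475.4 T = 180728 − 32024 = 148704
T ≈ 60.07 °C. Since T > 0 °C, the all-ice-melts assumption holds.

T_f ≈ 60.1 °C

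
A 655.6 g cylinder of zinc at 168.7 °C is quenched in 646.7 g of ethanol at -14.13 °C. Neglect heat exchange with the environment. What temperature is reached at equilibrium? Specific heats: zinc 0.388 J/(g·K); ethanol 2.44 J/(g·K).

With ΣQ=0 the equilibrium temperature is the m·c-weighted mean:
T_f = (254.37·168.7 + 1577.9·(-14.13)) / (254.37 + 1577.9)
    = 20616 / 1832.3 ≈ 11.25 °C

T_f ≈ 11.3 °C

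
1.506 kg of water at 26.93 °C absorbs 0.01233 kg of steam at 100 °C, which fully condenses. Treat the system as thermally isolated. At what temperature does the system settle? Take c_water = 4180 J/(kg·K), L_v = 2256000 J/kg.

T_f ≈ 31.9 °C

Taking heat into each body as positive, Σ m c ΔT = 0:
steam→water at 100 °C releases m L_v = 0.01233×2256000 = 27816
  condensate cools 100→T: 0.01233×4180×(T − 100) = 51.54(T − 100)
  original water: 6295.1(T − 26.93)
6346.6 T = 27816 + 5153.9 + 169527 = 202497
T ≈ 31.91 °C, under the boiling point, so the assumption holds.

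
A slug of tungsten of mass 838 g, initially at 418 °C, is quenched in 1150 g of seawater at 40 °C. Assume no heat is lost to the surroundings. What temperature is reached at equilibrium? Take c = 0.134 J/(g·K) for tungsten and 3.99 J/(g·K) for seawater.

T_f ≈ 49.0 °C

|Q_tungsten| = |Q_seawater|:
838×0.134×(418 − T) = 1150×3.99×(T − 40)
112.29(418 − T) = 4588.5(T − 40)
4700.8 T = 230478  ⇒  T ≈ 49.03 °C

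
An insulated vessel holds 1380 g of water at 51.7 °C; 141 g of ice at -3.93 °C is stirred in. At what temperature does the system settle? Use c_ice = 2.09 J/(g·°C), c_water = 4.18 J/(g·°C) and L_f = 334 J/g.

T_f ≈ 39.3 °C

Conservation of energy gives ΣQ = 0:
ice -3.93→0 °C: 141×2.09×3.93 = 1158.1
  latent heat to melt: 141×334 = 47094
  warm the meltwater: 589.38 T
  water: 5768.4(T − 51.7)
6357.8 T = 298226 − 48252 = 249974
T ≈ 39.32 °C (positive, so assuming full melt was valid).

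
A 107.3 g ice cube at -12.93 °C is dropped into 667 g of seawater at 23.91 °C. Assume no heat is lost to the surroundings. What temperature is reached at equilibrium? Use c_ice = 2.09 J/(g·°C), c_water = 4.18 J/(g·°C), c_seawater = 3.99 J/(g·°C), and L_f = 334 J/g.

T_f ≈ 8.0 °C

Setting the total heat transfer to zero:
ice -12.93→0 °C: 107.3×2.09×12.93 = 2899.6; latent heat to melt: 107.3×334 = 35838; meltwater 0→T: 107.3×4.18×T = 448.51 T; seawater cools: 667×3.99×(T − 23.91) = 2661.3(T − 23.91)
3109.8 T = 63632 − 38738 = 24895
T ≈ 8.01 °C. Since T > 0 °C, the all-ice-melts assumption holds.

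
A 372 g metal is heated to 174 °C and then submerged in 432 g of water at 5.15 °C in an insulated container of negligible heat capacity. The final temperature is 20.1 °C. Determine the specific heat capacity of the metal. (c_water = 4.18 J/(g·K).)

c ≈ 0.472 J/(g·K)

Setting the total heat transfer to zero:
372×c×(20.1 − 174) + 432×4.18×(20.1 − 5.15) = 0
-57251 c = -26996
c = -26996/-57251 ≈ 0.4715 J/(g·K)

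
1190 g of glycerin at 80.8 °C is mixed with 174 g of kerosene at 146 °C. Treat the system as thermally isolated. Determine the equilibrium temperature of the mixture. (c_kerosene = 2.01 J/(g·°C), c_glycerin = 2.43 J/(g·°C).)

T_f ≈ 87.8 °C

Heat lost by the kerosene equals heat gained by the glycerin:
174*2.01*(146 − T) = 1190*2.43*(T − 80.8)
349.74(146 − T) = 2891.7(T − 80.8)
3241.4 T = 284711  ⇒  T ≈ 87.83 °C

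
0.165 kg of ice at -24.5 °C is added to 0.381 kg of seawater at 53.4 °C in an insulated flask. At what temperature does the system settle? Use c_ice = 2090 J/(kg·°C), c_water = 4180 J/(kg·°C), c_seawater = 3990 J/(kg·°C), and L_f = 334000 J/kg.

T_f ≈ 8.0 °C

Let T be the final temperature. ΣQ_i = 0:
ice -24.5→0 °C: 0.165·2090·24.5 = 8448.8
  fusion: m_ice L_f = 0.165·334000 = 55110
  meltwater 0→T: 0.165·4180·T = 689.7 T
  seawater: 1520.2(T − 53.4)
2209.9 T = 81178 − 63559 = 17619
T ≈ 7.97 °C — above 0 °C, consistent with complete melting.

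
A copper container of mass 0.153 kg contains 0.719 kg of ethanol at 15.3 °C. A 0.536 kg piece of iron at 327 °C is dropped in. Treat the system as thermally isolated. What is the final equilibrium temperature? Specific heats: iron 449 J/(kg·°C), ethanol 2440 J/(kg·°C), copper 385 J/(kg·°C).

T_f ≈ 51.8 °C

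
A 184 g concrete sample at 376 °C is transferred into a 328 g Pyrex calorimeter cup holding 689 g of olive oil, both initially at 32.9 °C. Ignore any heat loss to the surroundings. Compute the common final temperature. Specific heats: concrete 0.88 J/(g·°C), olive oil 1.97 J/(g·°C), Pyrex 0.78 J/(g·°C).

T_f = Σ m_i c_i T_i / Σ m_i c_i:
T_f = (161.92*376 + 1357.3*32.9 + 255.84*32.9) / (161.92 + 1357.3 + 255.84)
    = 113955 / 1775.1 ≈ 64.20 °C

T_f ≈ 64.2 °C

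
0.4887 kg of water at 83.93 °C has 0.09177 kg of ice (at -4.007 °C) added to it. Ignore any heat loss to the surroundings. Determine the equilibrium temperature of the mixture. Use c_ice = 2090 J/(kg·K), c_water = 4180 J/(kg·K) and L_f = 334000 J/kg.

Setting the total heat transfer to zero:
ice -4.007→0 °C: 0.09177×2090×4.007 = 768.54
  fusion: m_ice L_f = 0.09177×334000 = 30651
  warm the meltwater: 383.6 T
  water cools: 0.4887×4180×(T − 83.93) = 2042.8(T − 83.93)
2426.4 T = 171449 − 31420 = 140030
T ≈ 57.71 °C — above 0 °C, consistent with complete melting.

T_f ≈ 57.7 °C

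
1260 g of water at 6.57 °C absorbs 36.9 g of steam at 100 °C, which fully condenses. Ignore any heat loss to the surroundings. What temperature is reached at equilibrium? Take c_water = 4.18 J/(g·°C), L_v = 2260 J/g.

T_f ≈ 24.6 °C

Energy balance with sensible and latent terms:
latent heat released on condensation: 36.9·2260 = 83394
  condensed water 100 °C→T: 154.24(T − 100)
  water warms: 1260·4.18·(T − 6.57) = 5266.8(T − 6.57)
5421 T = 83394 + 15424 + 34603 = 133421
T ≈ 24.61 °C, under the boiling point, so the assumption holds.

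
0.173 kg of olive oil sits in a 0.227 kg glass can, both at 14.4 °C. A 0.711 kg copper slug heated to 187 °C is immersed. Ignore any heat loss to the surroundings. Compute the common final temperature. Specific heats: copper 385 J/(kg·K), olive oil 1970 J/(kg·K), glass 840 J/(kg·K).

T_f is the heat-capacity-weighted average of the initial temperatures:
T_f = (273.74*187 + 340.81*14.4 + 190.68*14.4) / (273.74 + 340.81 + 190.68)
    = 58842 / 805.23 ≈ 73.08 °C

T_f ≈ 73.1 °C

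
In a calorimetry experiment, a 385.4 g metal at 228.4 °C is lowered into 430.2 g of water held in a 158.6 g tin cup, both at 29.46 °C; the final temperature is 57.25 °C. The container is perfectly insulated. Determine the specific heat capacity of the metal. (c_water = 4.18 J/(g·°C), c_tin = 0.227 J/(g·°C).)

c ≈ 0.773 J/(g·°C)

Heat gained plus heat lost sum to zero:
385.4×c×(57.25 − 228.4) + 430.2×4.18×(57.25 − 29.46) + 158.6×0.227×(57.25 − 29.46) = 0
-65961 c = -50973
c = -50973/-65961 ≈ 0.7728 J/(g·°C)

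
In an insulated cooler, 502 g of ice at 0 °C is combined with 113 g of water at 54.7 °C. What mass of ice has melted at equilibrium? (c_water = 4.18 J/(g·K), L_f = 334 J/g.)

Cooling the water to 0 °C releases 113×4.18×54.7 = 25837 J.
Melting all 502 g of ice would need 502×334 = 167668 J.
25837 J < 167668 J, so only part of the ice melts and the system sits at 0 °C.
m_melt = 25837 / L_f = 77.36 g.

m_melted ≈ 77.4 g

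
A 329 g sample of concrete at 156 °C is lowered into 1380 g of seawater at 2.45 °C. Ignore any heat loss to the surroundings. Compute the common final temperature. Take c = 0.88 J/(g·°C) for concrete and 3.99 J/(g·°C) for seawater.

Energy conservation, ΣQ = 0:
329*0.88*(T − 156) + 1380*3.99*(T − 2.45) = 0
289.52(T − 156) + 5506.2(T − 2.45) = 0
5795.7 T = 58655
T ≈ 10.12 °C

T_f ≈ 10.1 °C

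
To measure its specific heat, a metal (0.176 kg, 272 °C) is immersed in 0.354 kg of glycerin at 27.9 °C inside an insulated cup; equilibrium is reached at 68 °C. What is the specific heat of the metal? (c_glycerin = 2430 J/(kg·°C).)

c ≈ 961 J/(kg·°C)

Heat gained plus heat lost sum to zero:
0.176×c×(68 − 272) + 0.354×2430×(68 − 27.9) = 0
-35.9 c = -34495
c = -34495/-35.9 ≈ 960.8 J/(kg·°C)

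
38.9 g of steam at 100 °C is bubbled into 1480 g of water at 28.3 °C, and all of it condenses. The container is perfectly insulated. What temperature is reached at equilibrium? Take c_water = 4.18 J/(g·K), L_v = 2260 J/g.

T_f ≈ 44.0 °C

Setting the total heat transfer to zero:
steam→water at 100 °C releases m L_v = 38.9·2260 = 87914
  condensate cools 100→T: 38.9·4.18·(T − 100) = 162.6(T − 100)
  water warms: 1480·4.18·(T − 28.3) = 6186.4(T − 28.3)
6349 T = 87914 + 16260 + 175075 = 279249
T ≈ 43.98 °C, under the boiling point, so the assumption holds.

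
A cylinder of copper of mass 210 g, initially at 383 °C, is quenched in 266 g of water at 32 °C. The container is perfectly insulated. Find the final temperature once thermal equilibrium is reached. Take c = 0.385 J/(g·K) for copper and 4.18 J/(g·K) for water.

T_f ≈ 55.8 °C

Set heat shed by the hot body equal to heat absorbed by the cold body:
210*0.385*(383 − T) = 266*4.18*(T − 32)
80.85(383 − T) = 1111.9(T − 32)
1192.7 T = 66546  ⇒  T ≈ 55.79 °C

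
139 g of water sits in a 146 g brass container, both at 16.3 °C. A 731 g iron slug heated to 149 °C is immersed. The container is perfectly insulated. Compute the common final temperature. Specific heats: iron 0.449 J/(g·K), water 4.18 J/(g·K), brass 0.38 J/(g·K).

Energy conservation, ΣQ = 0:
731×0.449×(T − 149) + 139×4.18×(T − 16.3) + 146×0.38×(T − 16.3) = 0
328.22(T − 149) + 581.02(T − 16.3) + 55.48(T − 16.3) = 0
(328.22 + 581.02 + 55.48) T = 328.22×149 + 581.02×16.3 + 55.48×16.3
T = 59280 / 964.72 = 61.4 °C

T_f ≈ 61.4 °C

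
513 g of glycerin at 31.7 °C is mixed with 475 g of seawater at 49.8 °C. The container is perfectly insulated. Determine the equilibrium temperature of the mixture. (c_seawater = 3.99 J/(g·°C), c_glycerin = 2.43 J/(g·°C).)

Setting the total heat transfer to zero:
475·3.99·(T − 49.8) + 513·2.43·(T − 31.7) = 0
(1895.2 + 1246.6) T = 1895.2·49.8 + 1246.6·31.7
T = 133900 / 3141.8 = 42.6 °C

T_f ≈ 42.6 °C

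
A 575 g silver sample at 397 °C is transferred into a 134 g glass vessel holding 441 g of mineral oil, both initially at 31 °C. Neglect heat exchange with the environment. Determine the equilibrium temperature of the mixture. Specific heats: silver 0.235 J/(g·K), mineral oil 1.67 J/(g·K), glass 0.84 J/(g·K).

Let T be the final temperature. ΣQ_i = 0:
575×0.235×(T − 397) + 441×1.67×(T − 31) + 134×0.84×(T − 31) = 0
984.15 T = 79965
T ≈ 81.25 °C

T_f ≈ 81.3 °C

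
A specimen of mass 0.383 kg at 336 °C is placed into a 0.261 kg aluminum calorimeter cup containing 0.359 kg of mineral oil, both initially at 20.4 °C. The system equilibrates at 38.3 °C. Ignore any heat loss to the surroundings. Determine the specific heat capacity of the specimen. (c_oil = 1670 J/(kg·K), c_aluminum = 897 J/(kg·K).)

Taking heat into each body as positive, Σ m c ΔT = 0:
0.383×c×(38.3 − 336) + 0.359×1670×(38.3 − 20.4) + 0.261×897×(38.3 − 20.4) = 0
-114.02 c = -14922
c = -14922/-114.02 ≈ 130.9 J/(kg·K)

c ≈ 131 J/(kg·K)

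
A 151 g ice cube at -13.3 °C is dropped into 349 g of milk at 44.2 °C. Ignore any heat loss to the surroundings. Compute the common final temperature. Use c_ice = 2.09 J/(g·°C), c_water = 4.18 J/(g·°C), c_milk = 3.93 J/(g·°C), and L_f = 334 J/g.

T_f ≈ 3.0 °C

Heat gained plus heat lost sum to zero:
ice -13.3→0 °C: 151·2.09·13.3 = 4197.3; fusion: m_ice L_f = 151·334 = 50434; meltwater 0→T: 151·4.18·T = 631.18 T; milk: 1371.6(T − 44.2)
2002.8 T = 60623 − 54631 = 5992
T ≈ 2.99 °C (positive, so assuming full melt was valid).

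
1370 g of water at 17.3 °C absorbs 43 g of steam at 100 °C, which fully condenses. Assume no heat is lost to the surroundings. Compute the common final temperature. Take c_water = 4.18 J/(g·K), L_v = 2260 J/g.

Setting the total heat transfer to zero:
condense steam: −43×2260 = −97180; condensate cools 100→T: 43×4.18×(T − 100) = 179.74(T − 100); water warms: 1370×4.18×(T − 17.3) = 5726.6(T − 17.3)
5906.3 T = 97180 + 17974 + 99070 = 214224
T ≈ 36.27 °C, under the boiling point, so the assumption holds.

T_f ≈ 36.3 °C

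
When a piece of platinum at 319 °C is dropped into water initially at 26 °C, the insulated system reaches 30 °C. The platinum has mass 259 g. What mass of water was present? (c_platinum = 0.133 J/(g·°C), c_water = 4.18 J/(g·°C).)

m ≈ 595 g

Setting the total heat transfer to zero:
259·0.133·(30 − 319) + m·4.18·(30 − 26) = 0
16.72 m = 9955.2
m = 9955.2/16.72 ≈ 595.4 g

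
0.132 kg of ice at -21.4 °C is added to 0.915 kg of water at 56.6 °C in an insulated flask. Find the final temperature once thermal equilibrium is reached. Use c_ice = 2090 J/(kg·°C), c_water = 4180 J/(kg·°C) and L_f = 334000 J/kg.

Taking heat into each body as positive, Σ m c ΔT = 0:
warm ice to 0 °C: 0.132×2090×(0 − (-21.4)) = 5903.8; latent heat to melt: 0.132×334000 = 44088; warm the meltwater: 551.76 T; water cools: 0.915×4180×(T − 56.6) = 3824.7(T − 56.6)
4376.5 T = 216478 − 49992 = 166486
T ≈ 38.04 °C (positive, so assuming full melt was valid).

T_f ≈ 38.0 °C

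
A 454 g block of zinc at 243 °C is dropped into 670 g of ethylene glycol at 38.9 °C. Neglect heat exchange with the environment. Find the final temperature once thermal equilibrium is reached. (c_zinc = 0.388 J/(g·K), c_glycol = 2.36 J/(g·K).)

T_f ≈ 59.4 °C

Heat lost by the zinc equals heat gained by the glycol:
454·0.388·(243 − T) = 670·2.36·(T − 38.9)
176.15(243 − T) = 1581.2(T − 38.9)
1757.4 T = 104314  ⇒  T ≈ 59.36 °C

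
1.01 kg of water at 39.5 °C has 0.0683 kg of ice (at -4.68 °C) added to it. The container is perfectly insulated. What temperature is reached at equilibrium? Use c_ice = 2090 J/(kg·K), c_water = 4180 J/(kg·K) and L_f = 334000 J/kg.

T_f ≈ 31.8 °C

Setting the total heat transfer to zero:
ice -4.68→0 °C: 0.0683×2090×4.68 = 668.06
  latent heat to melt: 0.0683×334000 = 22812
  meltwater 0→T: 0.0683×4180×T = 285.49 T
  water: 4221.8(T − 39.5)
4507.3 T = 166761 − 23480 = 143281
T ≈ 31.79 °C (positive, so assuming full melt was valid).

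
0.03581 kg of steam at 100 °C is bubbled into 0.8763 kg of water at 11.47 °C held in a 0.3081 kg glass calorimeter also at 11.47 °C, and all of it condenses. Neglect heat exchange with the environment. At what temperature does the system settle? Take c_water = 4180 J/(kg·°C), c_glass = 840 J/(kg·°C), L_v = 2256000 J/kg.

T_f ≈ 34.6 °C

Heat gained plus heat lost sum to zero:
condense steam: −0.03581·2256000 = −80787
  condensate cools 100→T: 0.03581·4180·(T − 100) = 149.69(T − 100)
  water warms: 0.8763·4180·(T − 11.47) = 3662.9(T − 11.47)
  glass cup: 0.3081·840·(T − 11.47) = 258.8(T − 11.47)
4071.4 T = 80787 + 14969 + 44982 = 140738
T ≈ 34.57 °C — below 100 °C, confirming all the steam condensed.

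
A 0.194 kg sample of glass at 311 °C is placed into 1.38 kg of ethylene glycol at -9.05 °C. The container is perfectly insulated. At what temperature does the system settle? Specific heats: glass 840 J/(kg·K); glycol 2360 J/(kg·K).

Setting the total heat transfer to zero:
0.194·840·(T − 311) + 1.38·2360·(T − (-9.05)) = 0
(162.96 + 3256.8) T = 162.96·311 + 3256.8·(-9.05)
T = 21207/3419.8 ≈ 6.20 °C

T_f ≈ 6.2 °C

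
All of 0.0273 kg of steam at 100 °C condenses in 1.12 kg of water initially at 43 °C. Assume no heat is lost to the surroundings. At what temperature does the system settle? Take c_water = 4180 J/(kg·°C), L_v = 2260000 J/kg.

T_f ≈ 57.2 °C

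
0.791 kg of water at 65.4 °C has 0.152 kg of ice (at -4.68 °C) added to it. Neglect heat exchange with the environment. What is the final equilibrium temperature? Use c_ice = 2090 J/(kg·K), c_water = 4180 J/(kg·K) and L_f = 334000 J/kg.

T_f ≈ 41.6 °C

Sum of m c ΔT and latent-heat terms is zero:
ice -4.68→0 °C: 0.152×2090×4.68 = 1486.7; latent heat to melt: 0.152×334000 = 50768; warm the meltwater: 635.36 T; water: 3306.4(T − 65.4)
3941.7 T = 216237 − 52255 = 163983
T ≈ 41.60 °C. Since T > 0 °C, the all-ice-melts assumption holds.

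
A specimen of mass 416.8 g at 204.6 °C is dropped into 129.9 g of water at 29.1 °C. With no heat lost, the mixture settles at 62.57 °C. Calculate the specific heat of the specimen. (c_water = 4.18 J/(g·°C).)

Energy conservation, ΣQ = 0:
416.8·c·(62.57 − 204.6) + 129.9·4.18·(62.57 − 29.1) = 0
-59198 c = -18174
c = -18174/-59198 ≈ 0.307 J/(g·°C)

c ≈ 0.307 J/(g·°C)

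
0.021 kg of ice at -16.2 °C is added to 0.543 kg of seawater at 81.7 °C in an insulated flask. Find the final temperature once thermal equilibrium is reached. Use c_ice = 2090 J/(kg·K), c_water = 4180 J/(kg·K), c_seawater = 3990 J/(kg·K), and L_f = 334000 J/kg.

T_f ≈ 75.1 °C

Heat gained plus heat lost sum to zero:
ice -16.2→0 °C: 0.021×2090×16.2 = 711.02
  latent heat to melt: 0.021×334000 = 7014
  warm the meltwater: 87.78 T
  seawater cools: 0.543×3990×(T − 81.7) = 2166.6(T − 81.7)
2254.4 T = 177009 − 7725 = 169284
T ≈ 75.09 °C (positive, so assuming full melt was valid).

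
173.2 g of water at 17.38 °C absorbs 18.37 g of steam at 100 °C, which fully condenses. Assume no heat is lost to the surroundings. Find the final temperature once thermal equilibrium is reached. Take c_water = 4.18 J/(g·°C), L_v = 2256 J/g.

T_f ≈ 77.1 °C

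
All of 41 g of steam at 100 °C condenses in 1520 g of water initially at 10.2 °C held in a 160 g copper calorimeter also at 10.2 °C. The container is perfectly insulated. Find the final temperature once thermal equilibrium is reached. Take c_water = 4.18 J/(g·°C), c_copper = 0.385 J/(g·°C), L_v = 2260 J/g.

T_f ≈ 26.6 °C

Energy balance with sensible and latent terms:
latent heat released on condensation: 41×2260 = 92660
  condensate cools 100→T: 41×4.18×(T − 100) = 171.38(T − 100)
  original water: 6353.6(T − 10.2)
  cup: 61.6(T − 10.2)
6586.6 T = 92660 + 17138 + 65435 = 175233
T ≈ 26.60 °C (< 100 °C, so full condensation is consistent).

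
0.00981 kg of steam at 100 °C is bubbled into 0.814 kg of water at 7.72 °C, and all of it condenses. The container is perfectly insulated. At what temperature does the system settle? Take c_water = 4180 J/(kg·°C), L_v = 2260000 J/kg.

Let T be the final temperature. ΣQ_i = 0:
condense steam: −0.00981·2260000 = −22171
  condensed water 100 °C→T: 41.01(T − 100)
  original water: 3402.5(T − 7.72)
3443.5 T = 22171 + 4100.6 + 26267 = 52539
T ≈ 15.26 °C, under the boiling point, so the assumption holds.

T_f ≈ 15.3 °C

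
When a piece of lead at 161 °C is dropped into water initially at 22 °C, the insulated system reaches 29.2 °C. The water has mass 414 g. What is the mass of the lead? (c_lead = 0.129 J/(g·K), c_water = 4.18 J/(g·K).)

Let T be the final temperature. ΣQ_i = 0:
m×0.129×(29.2 − 161) + 414×4.18×(29.2 − 22) = 0
-17 m = -12460
m = -12460/-17 ≈ 732.8 g

m ≈ 733 g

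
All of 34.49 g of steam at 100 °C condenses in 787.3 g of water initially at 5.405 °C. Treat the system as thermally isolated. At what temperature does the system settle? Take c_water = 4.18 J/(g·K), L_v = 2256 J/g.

Taking heat into each body as positive, Σ m c ΔT = 0:
condense steam: −34.49·2256 = −77809
  condensate cools 100→T: 34.49·4.18·(T − 100) = 144.17(T − 100)
  original water: 3290.9(T − 5.405)
3435.1 T = 77809 + 14417 + 17787 = 110014
T ≈ 32.03 °C, under the boiling point, so the assumption holds.

T_f ≈ 32.0 °C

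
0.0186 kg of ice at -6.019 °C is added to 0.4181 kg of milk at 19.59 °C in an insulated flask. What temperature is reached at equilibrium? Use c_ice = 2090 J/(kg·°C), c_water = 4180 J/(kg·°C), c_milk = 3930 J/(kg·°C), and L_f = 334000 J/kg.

T_f ≈ 15.0 °C

Let T be the final temperature. ΣQ_i = 0:
warm ice to 0 °C: 0.0186×2090×(0 − (-6.019)) = 233.98
  melt ice: 0.0186×334000 = 6212.4
  meltwater 0→T: 0.0186×4180×T = 77.75 T
  milk: 1643.1(T − 19.59)
1720.9 T = 32189 − 6446.4 = 25743
T ≈ 14.96 °C — above 0 °C, consistent with complete melting.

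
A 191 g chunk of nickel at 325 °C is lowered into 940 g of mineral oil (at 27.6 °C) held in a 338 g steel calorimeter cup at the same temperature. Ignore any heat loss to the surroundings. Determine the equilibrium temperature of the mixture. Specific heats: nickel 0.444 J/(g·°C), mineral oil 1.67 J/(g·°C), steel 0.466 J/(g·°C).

Setting the total heat transfer to zero:
191*0.444*(T − 325) + 940*1.67*(T − 27.6) + 338*0.466*(T − 27.6) = 0
(84.8 + 1569.8 + 157.51) T = 84.8*325 + 1569.8*27.6 + 157.51*27.6
T = 75235 / 1812.1 = 41.5 °C

T_f ≈ 41.5 °C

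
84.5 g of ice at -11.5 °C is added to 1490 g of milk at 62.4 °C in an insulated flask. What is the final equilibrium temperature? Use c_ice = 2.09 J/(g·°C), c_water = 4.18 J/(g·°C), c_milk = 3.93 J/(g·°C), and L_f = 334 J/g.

Sum of m c ΔT and latent-heat terms is zero:
warm ice to 0 °C: 84.5·2.09·(0 − (-11.5)) = 2031; fusion: m_ice L_f = 84.5·334 = 28223; meltwater 0→T: 84.5·4.18·T = 353.21 T; milk: 5855.7(T − 62.4)
6208.9 T = 365396 − 30254 = 335142
T ≈ 53.98 °C (positive, so assuming full melt was valid).

T_f ≈ 54.0 °C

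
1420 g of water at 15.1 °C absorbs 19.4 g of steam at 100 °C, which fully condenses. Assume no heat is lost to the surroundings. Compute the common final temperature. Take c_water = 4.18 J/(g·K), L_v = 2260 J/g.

T_f ≈ 23.5 °C

Let T be the final temperature. ΣQ_i = 0:
steam→water at 100 °C releases m L_v = 19.4·2260 = 43844
  condensate cools 100→T: 19.4·4.18·(T − 100) = 81.09(T − 100)
  original water: 5935.6(T − 15.1)
6016.7 T = 43844 + 8109.2 + 89628 = 141581
T ≈ 23.53 °C, under the boiling point, so the assumption holds.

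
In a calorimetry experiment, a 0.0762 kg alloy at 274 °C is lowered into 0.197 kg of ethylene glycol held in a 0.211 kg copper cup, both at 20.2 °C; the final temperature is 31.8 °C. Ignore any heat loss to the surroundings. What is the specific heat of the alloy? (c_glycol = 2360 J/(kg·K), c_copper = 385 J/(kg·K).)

Setting the total heat transfer to zero:
0.0762·c·(31.8 − 274) + 0.197·2360·(31.8 − 20.2) + 0.211·385·(31.8 − 20.2) = 0
-18.46 c = -6335.4
c = -6335.4/-18.46 ≈ 343.3 J/(kg·K)

c ≈ 343 J/(kg·K)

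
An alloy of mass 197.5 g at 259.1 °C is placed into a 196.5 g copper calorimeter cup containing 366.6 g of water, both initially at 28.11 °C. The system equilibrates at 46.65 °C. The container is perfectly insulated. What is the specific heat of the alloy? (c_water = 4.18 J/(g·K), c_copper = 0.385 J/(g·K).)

c ≈ 0.711 J/(g·K)

Setting the total heat transfer to zero:
197.5×c×(46.65 − 259.1) + 366.6×4.18×(46.65 − 28.11) + 196.5×0.385×(46.65 − 28.11) = 0
-41959 c = -29813
c = -29813/-41959 ≈ 0.7105 J/(g·K)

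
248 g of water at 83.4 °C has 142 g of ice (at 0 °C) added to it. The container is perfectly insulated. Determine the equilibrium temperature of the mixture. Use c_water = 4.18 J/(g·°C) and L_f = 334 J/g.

T_f ≈ 23.9 °C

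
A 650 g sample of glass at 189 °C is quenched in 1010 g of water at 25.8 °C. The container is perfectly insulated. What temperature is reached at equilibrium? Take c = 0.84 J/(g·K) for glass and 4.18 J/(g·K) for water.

T_f ≈ 44.5 °C

Taking heat into each body as positive, Σ m c ΔT = 0:
650*0.84*(T − 189) + 1010*4.18*(T − 25.8) = 0
4767.8 T = 212116
T = 212116/4767.8 ≈ 44.49 °C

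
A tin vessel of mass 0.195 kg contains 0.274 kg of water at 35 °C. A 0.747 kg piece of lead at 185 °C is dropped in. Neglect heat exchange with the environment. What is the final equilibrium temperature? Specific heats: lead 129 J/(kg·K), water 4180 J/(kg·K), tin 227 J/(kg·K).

T_f ≈ 46.2 °C

Conservation of energy gives ΣQ = 0:
0.747×129×(T − 185) + 0.274×4180×(T − 35) + 0.195×227×(T − 35) = 0
1285.9 T = 59463
T = 59463/1285.9 ≈ 46.24 °C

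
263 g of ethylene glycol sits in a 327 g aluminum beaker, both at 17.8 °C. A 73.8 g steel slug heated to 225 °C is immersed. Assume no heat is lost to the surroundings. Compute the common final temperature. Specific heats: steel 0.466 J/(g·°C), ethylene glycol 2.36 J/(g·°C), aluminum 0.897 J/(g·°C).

T_f ≈ 25.3 °C

Heat gained plus heat lost sum to zero:
73.8*0.466*(T − 225) + 263*2.36*(T − 17.8) + 327*0.897*(T − 17.8) = 0
948.39 T = 24007
T ≈ 25.31 °C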